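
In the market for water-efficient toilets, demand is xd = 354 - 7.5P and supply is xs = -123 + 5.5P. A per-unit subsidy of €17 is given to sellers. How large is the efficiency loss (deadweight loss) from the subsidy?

Pre-subsidy: 354 - 7.5P = -123 + 5.5P gives P* = 477/13, x* = 2049/26.
With the subsidy, sellers receive Ps = Pb + 17 for each unit, where Pb is the price buyers pay.
Supply in terms of Pb becomes xs = -123 + 5.5(Pb + 17) = -29.5 + 5.5Pb. Setting this equal to demand: 354 - 7.5Pb = -29.5 + 5.5Pb, so Pb = 29.5.
Sellers receive Ps = 29.5 + 17 = 46.5; x' = 354 − 7.5·29.5 = 132.75.
The subsidy expands output by 132.75 − 2049/26 = 2805/52 past the efficient level; on those units the gap between marginal cost and willingness to pay runs from 0 up to 17.
DWL = ½ × 17 × 2805/52 = 47685/104.

Deadweight loss = 47685/104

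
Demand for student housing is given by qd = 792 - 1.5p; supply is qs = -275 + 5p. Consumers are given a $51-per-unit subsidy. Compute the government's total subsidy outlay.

Government cost = 400860/13

Pre-subsidy: 792 - 1.5p = -275 + 5p gives p* = 2134/13, q* = 7095/13.
With the rebate, buyers effectively pay pb = ps − 51, where ps is the price sellers receive.
Demand in terms of ps becomes qd = 792 − 1.5(ps − 51) = 868.5 - 1.5ps. Setting this equal to supply: 868.5 - 1.5ps = -275 + 5ps, so ps = 2287/13.
Buyers pay pb = 2287/13 − 51 = 1624/13; q' = -275 + 5·(2287/13) = 7860/13.
Government outlay = subsidy × quantity = 51 × 7860/13 = 400860/13.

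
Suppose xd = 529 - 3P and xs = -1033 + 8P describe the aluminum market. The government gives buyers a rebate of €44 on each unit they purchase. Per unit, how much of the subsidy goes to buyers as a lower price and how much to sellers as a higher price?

Pre-subsidy: 529 - 3P = -1033 + 8P gives P* = 142, x* = 103.
With the rebate, buyers effectively pay Pb = Ps − 44, where Ps is the price sellers receive.
Demand in terms of Ps becomes xd = 529 − 3(Ps − 44) = 661 - 3Ps. Setting this equal to supply: 661 - 3Ps = -1033 + 8Ps, so Ps = 154.
Buyers pay Pb = 154 − 44 = 110; x' = -1033 + 8·154 = 199.
Buyers' price falls by P* − Pb = 142 − 110 = 32; sellers' price rises by Ps − P* = 154 − 142 = 12.

Buyers gain €32 per unit; sellers gain €12 per unit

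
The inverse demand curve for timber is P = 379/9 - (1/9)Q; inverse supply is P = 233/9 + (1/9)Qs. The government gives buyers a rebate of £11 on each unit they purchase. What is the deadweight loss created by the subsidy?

Pre-subsidy: 379/9 - (1/9)Q = 233/9 + (1/9)Q gives Q* = 73 and P* = 34.
With the rebate, buyers effectively pay Pb = Ps − 11, where Ps is the price sellers receive.
On the curves, Pb = 379/9 - (1/9)Q and Ps = 233/9 + (1/9)Q; the wedge Ps − Pb = 11 gives 233/9 + (1/9)Q − (379/9 - (1/9)Q) = 11, so Q' = 122.5.
Then Pb = 379/9 − (1/9)·122.5 = 28.5 and Ps = 233/9 + (1/9)·122.5 = 39.5.
The subsidy expands output by 122.5 − 73 = 49.5 past the efficient level; on those units the gap between marginal cost and willingness to pay runs from 0 up to 11.
DWL = ½ × 11 × 49.5 = 272.25.

Deadweight loss = £272.25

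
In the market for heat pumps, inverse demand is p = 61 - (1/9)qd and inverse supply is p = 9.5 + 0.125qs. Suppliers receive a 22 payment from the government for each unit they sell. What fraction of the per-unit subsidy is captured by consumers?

Pre-subsidy: 61 - (1/9)q = 9.5 + 0.125q gives q* = 3708/17 and p* = 625/17.
With the subsidy, sellers receive ps = pb + 22 for each unit, where pb is the price buyers pay.
On the curves, pb = 61 - (1/9)q and ps = 9.5 + 0.125q; the wedge ps − pb = 22 gives 9.5 + 0.125q − (61 - (1/9)q) = 22, so q' = 5292/17.
Then pb = 61 − (1/9)·(5292/17) = 449/17 and ps = 9.5 + 0.125·(5292/17) = 823/17.
Buyers' price falls by p* − pb = 625/17 − 449/17 = 176/17; sellers' price rises by ps − p* = 823/17 − 625/17 = 198/17.
So consumers capture (176/17)/22 = 8/17 of each unit of subsidy.

Consumer share = 8/17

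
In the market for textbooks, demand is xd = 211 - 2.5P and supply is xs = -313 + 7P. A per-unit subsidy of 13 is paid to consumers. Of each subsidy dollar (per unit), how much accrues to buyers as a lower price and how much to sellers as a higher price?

Pre-subsidy: 211 - 2.5P = -313 + 7P gives P* = 1048/19, x* = 1389/19.
With the rebate, buyers effectively pay Pb = Ps − 13, where Ps is the price sellers receive.
Demand in terms of Ps becomes xd = 211 − 2.5(Ps − 13) = 243.5 - 2.5Ps. Setting this equal to supply: 243.5 - 2.5Ps = -313 + 7Ps, so Ps = 1113/19.
Buyers pay Pb = 1113/19 − 13 = 866/19; x' = -313 + 7·(1113/19) = 1844/19.
Buyers' price falls by P* − Pb = 1048/19 − 866/19 = 182/19; sellers' price rises by Ps − P* = 1113/19 − 1048/19 = 65/19.

Buyers gain 182/19 per unit; sellers gain 65/19 per unit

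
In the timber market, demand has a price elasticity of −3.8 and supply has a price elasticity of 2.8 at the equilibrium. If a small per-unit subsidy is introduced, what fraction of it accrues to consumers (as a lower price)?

Consumer share = 14/33

For a small subsidy around the equilibrium, the benefit split depends on the relative slopes, which at a point are proportional to the elasticities.
Buyer share = εs/(εs + |εd|) = 2.8/(2.8 + 3.8) = 14/33; seller share = |εd|/(εs + |εd|) = 19/33.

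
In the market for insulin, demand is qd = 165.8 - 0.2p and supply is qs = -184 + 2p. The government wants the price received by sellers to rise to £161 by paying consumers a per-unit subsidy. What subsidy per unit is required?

At a seller price of 161, quantity supplied is -184 + 2·161 = 138.
Buyers absorb 138 only when they pay pb with 165.8 − 0.2·pb = 138, i.e. pb = 139.
s = ps − pb = 161 − 139 = 22.

Required subsidy s = £22 per unit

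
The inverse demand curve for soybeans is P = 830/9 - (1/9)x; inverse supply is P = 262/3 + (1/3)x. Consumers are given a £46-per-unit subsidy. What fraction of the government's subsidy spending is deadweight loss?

Pre-subsidy: 830/9 - (1/9)x = 262/3 + (1/3)x gives x* = 11 and P* = 91.
With the rebate, buyers effectively pay Pb = Ps − 46, where Ps is the price sellers receive.
On the curves, Pb = 830/9 - (1/9)x and Ps = 262/3 + (1/3)x; the wedge Ps − Pb = 46 gives 262/3 + (1/3)x − (830/9 - (1/9)x) = 46, so x' = 114.5.
Then Pb = 830/9 − (1/9)·114.5 = 79.5 and Ps = 262/3 + (1/3)·114.5 = 125.5.
ΔCS = ½(11 + 114.5)(91 − 79.5) = 721.625; ΔPS = ½(11 + 114.5)(125.5 − 91) = 2164.875.
Government spending = 46 × 114.5 = 5267.
DWL = ½ × 46 × (114.5 − 11) = 2380.5; fraction = 2380.5 / 5267 = 207/458.

DWL / government spending = 207/458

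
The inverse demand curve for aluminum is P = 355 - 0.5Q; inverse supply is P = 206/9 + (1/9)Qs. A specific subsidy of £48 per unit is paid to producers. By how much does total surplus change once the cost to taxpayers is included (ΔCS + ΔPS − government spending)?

Net change in total surplus = -20736/11

Pre-subsidy: 355 - 0.5Q = 206/9 + (1/9)Q gives Q* = 5978/11 and P* = 916/11.
With the subsidy, sellers receive Ps = Pb + 48 for each unit, where Pb is the price buyers pay.
On the curves, Pb = 355 - 0.5Q and Ps = 206/9 + (1/9)Q; the wedge Ps − Pb = 48 gives 206/9 + (1/9)Q − (355 - 0.5Q) = 48, so Q' = 622.
Then Pb = 355 − 0.5·622 = 44 and Ps = 206/9 + (1/9)·622 = 92.
ΔCS = ½(5978/11 + 622)(916/11 − 44) = 2769120/121; ΔPS = ½(5978/11 + 622)(92 − 916/11) = 615360/121.
Government spending = 48 × 622 = 29856.
Net change = 2769120/121 + 615360/121 − 29856 = -20736/11. The loss equals the DWL triangle ½·48·864/11.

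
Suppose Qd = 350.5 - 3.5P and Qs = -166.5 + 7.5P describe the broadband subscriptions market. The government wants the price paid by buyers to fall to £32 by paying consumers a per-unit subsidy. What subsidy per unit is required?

At a buyer price of 32, quantity demanded is 350.5 − 3.5·32 = 238.5.
Sellers supply 238.5 only when they receive Ps with -166.5 + 7.5·Ps = 238.5, i.e. Ps = 54.
s = Ps − Pb = 54 − 32 = 22.

Required subsidy s = £22 per unit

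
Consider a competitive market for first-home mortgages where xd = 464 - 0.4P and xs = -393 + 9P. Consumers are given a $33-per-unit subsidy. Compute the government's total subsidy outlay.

Government cost = 682704/47

Pre-subsidy: 464 - 0.4P = -393 + 9P gives P* = 4285/47, x* = 20094/47.
With the rebate, buyers effectively pay Pb = Ps − 33, where Ps is the price sellers receive.
Demand in terms of Ps becomes xd = 464 − 0.4(Ps − 33) = 477.2 - 0.4Ps. Setting this equal to supply: 477.2 - 0.4Ps = -393 + 9Ps, so Ps = 4351/47.
Buyers pay Pb = 4351/47 − 33 = 2800/47; x' = -393 + 9·(4351/47) = 20688/47.
Government outlay = subsidy × quantity = 33 × 20688/47 = 682704/47.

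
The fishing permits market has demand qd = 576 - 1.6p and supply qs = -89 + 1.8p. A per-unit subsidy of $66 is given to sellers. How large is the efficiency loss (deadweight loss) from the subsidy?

Pre-subsidy: 576 - 1.6p = -89 + 1.8p gives p* = 3325/17, q* = 4472/17.
With the subsidy, sellers receive ps = pb + 66 for each unit, where pb is the price buyers pay.
Supply in terms of pb becomes qs = -89 + 1.8(pb + 66) = 29.8 + 1.8pb. Setting this equal to demand: 576 - 1.6pb = 29.8 + 1.8pb, so pb = 2731/17.
Sellers receive ps = 2731/17 + 66 = 3853/17; q' = 576 − 1.6·(2731/17) = 27112/85.
The subsidy expands output by 27112/85 − 4472/17 = 4752/85 past the efficient level; on those units the gap between marginal cost and willingness to pay runs from 0 up to 66.
DWL = ½ × 66 × 4752/85 = 156816/85.

Deadweight loss = 156816/85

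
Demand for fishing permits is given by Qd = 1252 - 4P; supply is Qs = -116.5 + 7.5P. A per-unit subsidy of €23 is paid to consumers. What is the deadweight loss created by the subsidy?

Pre-subsidy: 1252 - 4P = -116.5 + 7.5P gives P* = 119, Q* = 776.
With the rebate, buyers effectively pay Pb = Ps − 23, where Ps is the price sellers receive.
Demand in terms of Ps becomes Qd = 1252 − 4(Ps − 23) = 1344 - 4Ps. Setting this equal to supply: 1344 - 4Ps = -116.5 + 7.5Ps, so Ps = 127.
Buyers pay Pb = 127 − 23 = 104; Q' = -116.5 + 7.5·127 = 836.
The subsidy expands output by 836 − 776 = 60 past the efficient level; on those units the gap between marginal cost and willingness to pay runs from 0 up to 23.
DWL = ½ × 23 × 60 = 690.

Deadweight loss = €690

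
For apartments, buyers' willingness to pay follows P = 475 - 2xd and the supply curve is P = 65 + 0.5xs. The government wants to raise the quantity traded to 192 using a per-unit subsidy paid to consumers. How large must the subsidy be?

Required subsidy s = 70 per unit

At x = 192, from the demand curve buyers pay Pb = 475 − 2·192 = 91; from the supply curve sellers need Ps = 65 + 0.5·192 = 161.
The subsidy must fill the gap: s = Ps − Pb = 161 − 91 = 70.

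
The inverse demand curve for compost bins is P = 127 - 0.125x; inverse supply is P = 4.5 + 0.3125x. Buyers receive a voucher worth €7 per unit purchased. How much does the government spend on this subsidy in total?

Government cost = €2072

Pre-subsidy: 127 - 0.125x = 4.5 + 0.3125x gives x* = 280 and P* = 92.
With the rebate, buyers effectively pay Pb = Ps − 7, where Ps is the price sellers receive.
On the curves, Pb = 127 - 0.125x and Ps = 4.5 + 0.3125x; the wedge Ps − Pb = 7 gives 4.5 + 0.3125x − (127 - 0.125x) = 7, so x' = 296.
Then Pb = 127 − 0.125·296 = 90 and Ps = 4.5 + 0.3125·296 = 97.
Government outlay = subsidy × quantity = 7 × 296 = 2072.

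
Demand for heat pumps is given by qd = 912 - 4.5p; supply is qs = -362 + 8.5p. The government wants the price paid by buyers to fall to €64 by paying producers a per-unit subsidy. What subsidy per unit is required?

Required subsidy s = €52 per unit

At a buyer price of 64, quantity demanded is 912 − 4.5·64 = 624.
Sellers supply 624 only when they receive ps with -362 + 8.5·ps = 624, i.e. ps = 116.
s = ps − pb = 116 − 64 = 52.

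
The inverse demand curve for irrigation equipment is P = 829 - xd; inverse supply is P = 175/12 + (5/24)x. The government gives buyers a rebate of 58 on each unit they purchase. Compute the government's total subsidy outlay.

Pre-subsidy: 829 - x = 175/12 + (5/24)x gives x* = 674 and P* = 155.
With the rebate, buyers effectively pay Pb = Ps − 58, where Ps is the price sellers receive.
On the curves, Pb = 829 - x and Ps = 175/12 + (5/24)x; the wedge Ps − Pb = 58 gives 175/12 + (5/24)x − (829 - x) = 58, so x' = 722.
Then Pb = 829 − 1·722 = 107 and Ps = 175/12 + (5/24)·722 = 165.
Government outlay = subsidy × quantity = 58 × 722 = 41876.

Government cost = 41876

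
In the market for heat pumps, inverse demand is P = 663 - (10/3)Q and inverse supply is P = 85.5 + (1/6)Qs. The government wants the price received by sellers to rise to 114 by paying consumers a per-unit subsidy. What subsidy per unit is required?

At a seller price of 114, quantity supplied is -513 + 6·114 = 171.
Buyers absorb 171 only when they pay Pb = 663 − (10/3)·171 = 93.
s = Ps − Pb = 114 − 93 = 21.

Required subsidy s = 21 per unit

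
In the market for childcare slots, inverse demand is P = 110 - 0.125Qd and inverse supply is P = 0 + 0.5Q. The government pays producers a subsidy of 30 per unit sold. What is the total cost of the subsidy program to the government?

Pre-subsidy: 110 - 0.125Q = 0 + 0.5Q gives Q* = 176 and P* = 88.
With the subsidy, sellers receive Ps = Pb + 30 for each unit, where Pb is the price buyers pay.
On the curves, Pb = 110 - 0.125Q and Ps = 0 + 0.5Q; the wedge Ps − Pb = 30 gives 0 + 0.5Q − (110 - 0.125Q) = 30, so Q' = 224.
Then Pb = 110 − 0.125·224 = 82 and Ps = 0 + 0.5·224 = 112.
Government outlay = subsidy × quantity = 30 × 224 = 6720.

Government cost = 6720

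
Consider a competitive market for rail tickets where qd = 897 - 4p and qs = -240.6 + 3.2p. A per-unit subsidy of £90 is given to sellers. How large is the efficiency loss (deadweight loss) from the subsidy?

Pre-subsidy: 897 - 4p = -240.6 + 3.2p gives p* = 158, q* = 265.
With the subsidy, sellers receive ps = pb + 90 for each unit, where pb is the price buyers pay.
Supply in terms of pb becomes qs = -240.6 + 3.2(pb + 90) = 47.4 + 3.2pb. Setting this equal to demand: 897 - 4pb = 47.4 + 3.2pb, so pb = 118.
Sellers receive ps = 118 + 90 = 208; q' = 897 − 4·118 = 425.
The subsidy expands output by 425 − 265 = 160 past the efficient level; on those units the gap between marginal cost and willingness to pay runs from 0 up to 90.
DWL = ½ × 90 × 160 = 7200.

Deadweight loss = £7200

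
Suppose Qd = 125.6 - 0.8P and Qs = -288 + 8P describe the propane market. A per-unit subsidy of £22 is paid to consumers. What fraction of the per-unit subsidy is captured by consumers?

Consumer share = 10/11

Pre-subsidy: 125.6 - 0.8P = -288 + 8P gives P* = 47, Q* = 88.
With the rebate, buyers effectively pay Pb = Ps − 22, where Ps is the price sellers receive.
Demand in terms of Ps becomes Qd = 125.6 − 0.8(Ps − 22) = 143.2 - 0.8Ps. Setting this equal to supply: 143.2 - 0.8Ps = -288 + 8Ps, so Ps = 49.
Buyers pay Pb = 49 − 22 = 27; Q' = -288 + 8·49 = 104.
Buyers' price falls by P* − Pb = 47 − 27 = 20; sellers' price rises by Ps − P* = 49 − 47 = 2.
So consumers capture 20/22 = 10/11 of each unit of subsidy.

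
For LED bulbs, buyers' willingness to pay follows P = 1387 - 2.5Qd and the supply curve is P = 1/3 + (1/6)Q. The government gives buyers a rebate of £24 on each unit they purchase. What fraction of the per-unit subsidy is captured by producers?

Pre-subsidy: 1387 - 2.5Q = 1/3 + (1/6)Q gives Q* = 520 and P* = 87.
With the rebate, buyers effectively pay Pb = Ps − 24, where Ps is the price sellers receive.
On the curves, Pb = 1387 - 2.5Q and Ps = 1/3 + (1/6)Q; the wedge Ps − Pb = 24 gives 1/3 + (1/6)Q − (1387 - 2.5Q) = 24, so Q' = 529.
Then Pb = 1387 − 2.5·529 = 64.5 and Ps = 1/3 + (1/6)·529 = 88.5.
Buyers' price falls by P* − Pb = 87 − 64.5 = 22.5; sellers' price rises by Ps − P* = 88.5 − 87 = 1.5.
So producers capture 1.5/24 = 0.0625 of each unit of subsidy.

Producer share = 0.0625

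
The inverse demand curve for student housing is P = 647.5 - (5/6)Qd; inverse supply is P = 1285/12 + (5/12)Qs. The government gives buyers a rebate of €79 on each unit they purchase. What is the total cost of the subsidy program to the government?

Government cost = 587207/15

Pre-subsidy: 647.5 - (5/6)Q = 1285/12 + (5/12)Q gives Q* = 1297/3 and P* = 2585/9.
With the rebate, buyers effectively pay Pb = Ps − 79, where Ps is the price sellers receive.
On the curves, Pb = 647.5 - (5/6)Q and Ps = 1285/12 + (5/12)Q; the wedge Ps − Pb = 79 gives 1285/12 + (5/12)Q − (647.5 - (5/6)Q) = 79, so Q' = 7433/15.
Then Pb = 647.5 − (5/6)·(7433/15) = 2111/9 and Ps = 1285/12 + (5/12)·(7433/15) = 2822/9.
Government outlay = subsidy × quantity = 79 × 7433/15 = 587207/15.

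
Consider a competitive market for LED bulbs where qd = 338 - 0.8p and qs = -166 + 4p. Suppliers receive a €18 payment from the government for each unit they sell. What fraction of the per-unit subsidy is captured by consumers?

Pre-subsidy: 338 - 0.8p = -166 + 4p gives p* = 105, q* = 254.
With the subsidy, sellers receive ps = pb + 18 for each unit, where pb is the price buyers pay.
Supply in terms of pb becomes qs = -166 + 4(pb + 18) = -94 + 4pb. Setting this equal to demand: 338 - 0.8pb = -94 + 4pb, so pb = 90.
Sellers receive ps = 90 + 18 = 108; q' = 338 − 0.8·90 = 266.
Buyers' price falls by p* − pb = 105 − 90 = 15; sellers' price rises by ps − p* = 108 − 105 = 3.
So consumers capture 15/18 = 5/6 of each unit of subsidy.

Consumer share = 5/6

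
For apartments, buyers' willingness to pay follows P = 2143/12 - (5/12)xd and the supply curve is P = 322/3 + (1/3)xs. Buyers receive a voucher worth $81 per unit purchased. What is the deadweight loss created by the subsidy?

Deadweight loss = $4374

Pre-subsidy: 2143/12 - (5/12)x = 322/3 + (1/3)x gives x* = 95 and P* = 139.
With the rebate, buyers effectively pay Pb = Ps − 81, where Ps is the price sellers receive.
On the curves, Pb = 2143/12 - (5/12)x and Ps = 322/3 + (1/3)x; the wedge Ps − Pb = 81 gives 322/3 + (1/3)x − (2143/12 - (5/12)x) = 81, so x' = 203.
Then Pb = 2143/12 − (5/12)·203 = 94 and Ps = 322/3 + (1/3)·203 = 175.
The subsidy expands output by 203 − 95 = 108 past the efficient level; on those units the gap between marginal cost and willingness to pay runs from 0 up to 81.
DWL = ½ × 81 × 108 = 4374.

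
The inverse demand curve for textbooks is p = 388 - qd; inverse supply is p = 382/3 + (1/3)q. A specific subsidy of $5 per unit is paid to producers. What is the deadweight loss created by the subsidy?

Deadweight loss = $9.375

Pre-subsidy: 388 - q = 382/3 + (1/3)q gives q* = 195.5 and p* = 192.5.
With the subsidy, sellers receive ps = pb + 5 for each unit, where pb is the price buyers pay.
On the curves, pb = 388 - q and ps = 382/3 + (1/3)q; the wedge ps − pb = 5 gives 382/3 + (1/3)q − (388 - q) = 5, so q' = 199.25.
Then pb = 388 − 1·199.25 = 188.75 and ps = 382/3 + (1/3)·199.25 = 193.75.
The subsidy expands output by 199.25 − 195.5 = 3.75 past the efficient level; on those units the gap between marginal cost and willingness to pay runs from 0 up to 5.
DWL = ½ × 5 × 3.75 = 9.375.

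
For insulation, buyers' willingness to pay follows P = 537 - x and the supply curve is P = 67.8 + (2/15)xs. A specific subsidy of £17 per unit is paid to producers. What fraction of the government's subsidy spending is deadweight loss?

DWL / government spending = 5/286

Pre-subsidy: 537 - x = 67.8 + (2/15)x gives x* = 414 and P* = 123.
With the subsidy, sellers receive Ps = Pb + 17 for each unit, where Pb is the price buyers pay.
On the curves, Pb = 537 - x and Ps = 67.8 + (2/15)x; the wedge Ps − Pb = 17 gives 67.8 + (2/15)x − (537 - x) = 17, so x' = 429.
Then Pb = 537 − 1·429 = 108 and Ps = 67.8 + (2/15)·429 = 125.
ΔCS = ½(414 + 429)(123 − 108) = 6322.5; ΔPS = ½(414 + 429)(125 − 123) = 843.
Government spending = 17 × 429 = 7293.
DWL = ½ × 17 × (429 − 414) = 127.5; fraction = 127.5 / 7293 = 5/286.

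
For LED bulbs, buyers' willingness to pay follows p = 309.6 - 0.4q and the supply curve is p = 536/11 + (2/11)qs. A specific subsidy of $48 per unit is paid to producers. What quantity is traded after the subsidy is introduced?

q' = 530.875

Pre-subsidy: 309.6 - 0.4q = 536/11 + (2/11)q gives q* = 448.375 and p* = 130.25.
With the subsidy, sellers receive ps = pb + 48 for each unit, where pb is the price buyers pay.
On the curves, pb = 309.6 - 0.4q and ps = 536/11 + (2/11)q; the wedge ps − pb = 48 gives 536/11 + (2/11)q − (309.6 - 0.4q) = 48, so q' = 530.875.
Then pb = 309.6 − 0.4·530.875 = 97.25 and ps = 536/11 + (2/11)·530.875 = 145.25.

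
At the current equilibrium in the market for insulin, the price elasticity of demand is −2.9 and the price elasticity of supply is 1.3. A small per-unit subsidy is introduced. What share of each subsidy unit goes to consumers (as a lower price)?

Consumer share = 13/42

For a small subsidy around the equilibrium, the benefit split depends on the relative slopes, which at a point are proportional to the elasticities.
Buyer share = εs/(εs + |εd|) = 1.3/(1.3 + 2.9) = 13/42; seller share = |εd|/(εs + |εd|) = 29/42.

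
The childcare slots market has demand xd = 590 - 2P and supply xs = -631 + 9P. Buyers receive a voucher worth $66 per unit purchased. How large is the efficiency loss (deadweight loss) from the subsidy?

Pre-subsidy: 590 - 2P = -631 + 9P gives P* = 111, x* = 368.
With the rebate, buyers effectively pay Pb = Ps − 66, where Ps is the price sellers receive.
Demand in terms of Ps becomes xd = 590 − 2(Ps − 66) = 722 - 2Ps. Setting this equal to supply: 722 - 2Ps = -631 + 9Ps, so Ps = 123.
Buyers pay Pb = 123 − 66 = 57; x' = -631 + 9·123 = 476.
The subsidy expands output by 476 − 368 = 108 past the efficient level; on those units the gap between marginal cost and willingness to pay runs from 0 up to 66.
DWL = ½ × 66 × 108 = 3564.

Deadweight loss = $3564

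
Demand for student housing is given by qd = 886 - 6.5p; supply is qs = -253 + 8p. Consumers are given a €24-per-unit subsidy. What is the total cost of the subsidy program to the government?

Government cost = 321192/29

Pre-subsidy: 886 - 6.5p = -253 + 8p gives p* = 2278/29, q* = 10887/29.
With the rebate, buyers effectively pay pb = ps − 24, where ps is the price sellers receive.
Demand in terms of ps becomes qd = 886 − 6.5(ps − 24) = 1042 - 6.5ps. Setting this equal to supply: 1042 - 6.5ps = -253 + 8ps, so ps = 2590/29.
Buyers pay pb = 2590/29 − 24 = 1894/29; q' = -253 + 8·(2590/29) = 13383/29.
Government outlay = subsidy × quantity = 24 × 13383/29 = 321192/29.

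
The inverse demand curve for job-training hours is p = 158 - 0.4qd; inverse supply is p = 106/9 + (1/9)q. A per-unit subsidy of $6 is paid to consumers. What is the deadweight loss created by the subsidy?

Deadweight loss = 810/23

Pre-subsidy: 158 - 0.4q = 106/9 + (1/9)q gives q* = 6580/23 and p* = 1002/23.
With the rebate, buyers effectively pay pb = ps − 6, where ps is the price sellers receive.
On the curves, pb = 158 - 0.4q and ps = 106/9 + (1/9)q; the wedge ps − pb = 6 gives 106/9 + (1/9)q − (158 - 0.4q) = 6, so q' = 6850/23.
Then pb = 158 − 0.4·(6850/23) = 894/23 and ps = 106/9 + (1/9)·(6850/23) = 1032/23.
The subsidy expands output by 6850/23 − 6580/23 = 270/23 past the efficient level; on those units the gap between marginal cost and willingness to pay runs from 0 up to 6.
DWL = ½ × 6 × 270/23 = 810/23.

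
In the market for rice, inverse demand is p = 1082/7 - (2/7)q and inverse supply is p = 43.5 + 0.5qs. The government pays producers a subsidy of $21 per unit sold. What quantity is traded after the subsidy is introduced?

q' = 1849/11

Pre-subsidy: 1082/7 - (2/7)q = 43.5 + 0.5q gives q* = 1555/11 and p* = 1256/11.
With the subsidy, sellers receive ps = pb + 21 for each unit, where pb is the price buyers pay.
On the curves, pb = 1082/7 - (2/7)q and ps = 43.5 + 0.5q; the wedge ps − pb = 21 gives 43.5 + 0.5q − (1082/7 - (2/7)q) = 21, so q' = 1849/11.
Then pb = 1082/7 − (2/7)·(1849/11) = 1172/11 and ps = 43.5 + 0.5·(1849/11) = 1403/11.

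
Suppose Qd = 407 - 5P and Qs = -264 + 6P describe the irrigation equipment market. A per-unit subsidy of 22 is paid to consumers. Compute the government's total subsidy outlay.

Pre-subsidy: 407 - 5P = -264 + 6P gives P* = 61, Q* = 102.
With the rebate, buyers effectively pay Pb = Ps − 22, where Ps is the price sellers receive.
Demand in terms of Ps becomes Qd = 407 − 5(Ps − 22) = 517 - 5Ps. Setting this equal to supply: 517 - 5Ps = -264 + 6Ps, so Ps = 71.
Buyers pay Pb = 71 − 22 = 49; Q' = -264 + 6·71 = 162.
Government outlay = subsidy × quantity = 22 × 162 = 3564.

Government cost = 3564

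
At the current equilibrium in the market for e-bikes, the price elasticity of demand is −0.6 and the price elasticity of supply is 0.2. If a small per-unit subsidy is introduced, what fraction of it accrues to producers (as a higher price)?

For a small subsidy around the equilibrium, the benefit split depends on the relative slopes, which at a point are proportional to the elasticities.
Buyer share = εs/(εs + |εd|) = 0.2/(0.2 + 0.6) = 0.25; seller share = |εd|/(εs + |εd|) = 0.75.
So producers capture 0.75 of the subsidy.

Producer share = 0.75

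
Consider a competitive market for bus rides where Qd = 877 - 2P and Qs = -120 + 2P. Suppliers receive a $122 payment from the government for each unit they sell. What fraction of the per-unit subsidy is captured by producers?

Producer share = 0.5

Pre-subsidy: 877 - 2P = -120 + 2P gives P* = 249.25, Q* = 378.5.
With the subsidy, sellers receive Ps = Pb + 122 for each unit, where Pb is the price buyers pay.
Supply in terms of Pb becomes Qs = -120 + 2(Pb + 122) = 124 + 2Pb. Setting this equal to demand: 877 - 2Pb = 124 + 2Pb, so Pb = 188.25.
Sellers receive Ps = 188.25 + 122 = 310.25; Q' = 877 − 2·188.25 = 500.5.
Buyers' price falls by P* − Pb = 249.25 − 188.25 = 61; sellers' price rises by Ps − P* = 310.25 − 249.25 = 61.
So producers capture 61/122 = 0.5 of each unit of subsidy.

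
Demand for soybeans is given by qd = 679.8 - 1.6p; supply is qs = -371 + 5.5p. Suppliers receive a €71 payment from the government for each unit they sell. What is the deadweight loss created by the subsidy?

Pre-subsidy: 679.8 - 1.6p = -371 + 5.5p gives p* = 148, q* = 443.
With the subsidy, sellers receive ps = pb + 71 for each unit, where pb is the price buyers pay.
Supply in terms of pb becomes qs = -371 + 5.5(pb + 71) = 19.5 + 5.5pb. Setting this equal to demand: 679.8 - 1.6pb = 19.5 + 5.5pb, so pb = 93.
Sellers receive ps = 93 + 71 = 164; q' = 679.8 − 1.6·93 = 531.
The subsidy expands output by 531 − 443 = 88 past the efficient level; on those units the gap between marginal cost and willingness to pay runs from 0 up to 71.
DWL = ½ × 71 × 88 = 3124.

Deadweight loss = €3124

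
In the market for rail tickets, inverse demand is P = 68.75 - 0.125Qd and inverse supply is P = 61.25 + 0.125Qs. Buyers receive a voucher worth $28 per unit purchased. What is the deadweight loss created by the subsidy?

Deadweight loss = $1568

Pre-subsidy: 68.75 - 0.125Q = 61.25 + 0.125Q gives Q* = 30 and P* = 65.
With the rebate, buyers effectively pay Pb = Ps − 28, where Ps is the price sellers receive.
On the curves, Pb = 68.75 - 0.125Q and Ps = 61.25 + 0.125Q; the wedge Ps − Pb = 28 gives 61.25 + 0.125Q − (68.75 - 0.125Q) = 28, so Q' = 142.
Then Pb = 68.75 − 0.125·142 = 51 and Ps = 61.25 + 0.125·142 = 79.
The subsidy expands output by 142 − 30 = 112 past the efficient level; on those units the gap between marginal cost and willingness to pay runs from 0 up to 28.
DWL = ½ × 28 × 112 = 1568.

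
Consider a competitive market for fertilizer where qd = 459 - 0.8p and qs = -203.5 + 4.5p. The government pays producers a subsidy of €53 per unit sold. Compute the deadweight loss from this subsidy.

Deadweight loss = €954

Pre-subsidy: 459 - 0.8p = -203.5 + 4.5p gives p* = 125, q* = 359.
With the subsidy, sellers receive ps = pb + 53 for each unit, where pb is the price buyers pay.
Supply in terms of pb becomes qs = -203.5 + 4.5(pb + 53) = 35 + 4.5pb. Setting this equal to demand: 459 - 0.8pb = 35 + 4.5pb, so pb = 80.
Sellers receive ps = 80 + 53 = 133; q' = 459 − 0.8·80 = 395.
The subsidy expands output by 395 − 359 = 36 past the efficient level; on those units the gap between marginal cost and willingness to pay runs from 0 up to 53.
DWL = ½ × 53 × 36 = 954.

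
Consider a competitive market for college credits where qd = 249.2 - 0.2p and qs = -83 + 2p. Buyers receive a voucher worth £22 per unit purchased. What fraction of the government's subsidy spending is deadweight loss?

DWL / government spending = 2/223

Pre-subsidy: 249.2 - 0.2p = -83 + 2p gives p* = 151, q* = 219.
With the rebate, buyers effectively pay pb = ps − 22, where ps is the price sellers receive.
Demand in terms of ps becomes qd = 249.2 − 0.2(ps − 22) = 253.6 - 0.2ps. Setting this equal to supply: 253.6 - 0.2ps = -83 + 2ps, so ps = 153.
Buyers pay pb = 153 − 22 = 131; q' = -83 + 2·153 = 223.
ΔCS = ½(219 + 223)(151 − 131) = 4420; ΔPS = ½(219 + 223)(153 − 151) = 442.
Government spending = 22 × 223 = 4906.
DWL = ½ × 22 × (223 − 219) = 44; fraction = 44 / 4906 = 2/223.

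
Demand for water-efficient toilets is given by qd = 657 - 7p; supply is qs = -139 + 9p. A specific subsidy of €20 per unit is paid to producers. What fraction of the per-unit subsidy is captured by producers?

Pre-subsidy: 657 - 7p = -139 + 9p gives p* = 49.75, q* = 308.75.
With the subsidy, sellers receive ps = pb + 20 for each unit, where pb is the price buyers pay.
Supply in terms of pb becomes qs = -139 + 9(pb + 20) = 41 + 9pb. Setting this equal to demand: 657 - 7pb = 41 + 9pb, so pb = 38.5.
Sellers receive ps = 38.5 + 20 = 58.5; q' = 657 − 7·38.5 = 387.5.
Buyers' price falls by p* − pb = 49.75 − 38.5 = 11.25; sellers' price rises by ps − p* = 58.5 − 49.75 = 8.75.
So producers capture 8.75/20 = 0.4375 of each unit of subsidy.

Producer share = 0.4375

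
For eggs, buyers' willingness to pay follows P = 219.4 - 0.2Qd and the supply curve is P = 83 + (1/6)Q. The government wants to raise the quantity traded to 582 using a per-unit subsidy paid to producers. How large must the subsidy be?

At Q = 582, from the demand curve buyers pay Pb = 219.4 − 0.2·582 = 103; from the supply curve sellers need Ps = 83 + (1/6)·582 = 180.
The subsidy must fill the gap: s = Ps − Pb = 180 − 103 = 77.

Required subsidy s = 77 per unit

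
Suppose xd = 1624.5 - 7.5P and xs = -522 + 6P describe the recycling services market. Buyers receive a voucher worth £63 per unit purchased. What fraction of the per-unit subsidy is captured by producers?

Pre-subsidy: 1624.5 - 7.5P = -522 + 6P gives P* = 159, x* = 432.
With the rebate, buyers effectively pay Pb = Ps − 63, where Ps is the price sellers receive.
Demand in terms of Ps becomes xd = 1624.5 − 7.5(Ps − 63) = 2097 - 7.5Ps. Setting this equal to supply: 2097 - 7.5Ps = -522 + 6Ps, so Ps = 194.
Buyers pay Pb = 194 − 63 = 131; x' = -522 + 6·194 = 642.
Buyers' price falls by P* − Pb = 159 − 131 = 28; sellers' price rises by Ps − P* = 194 − 159 = 35.
So producers capture 35/63 = 5/9 of each unit of subsidy.

Producer share = 5/9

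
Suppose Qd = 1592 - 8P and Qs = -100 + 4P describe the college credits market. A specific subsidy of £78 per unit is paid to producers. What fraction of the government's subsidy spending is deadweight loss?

DWL / government spending = 13/84

Pre-subsidy: 1592 - 8P = -100 + 4P gives P* = 141, Q* = 464.
With the subsidy, sellers receive Ps = Pb + 78 for each unit, where Pb is the price buyers pay.
Supply in terms of Pb becomes Qs = -100 + 4(Pb + 78) = 212 + 4Pb. Setting this equal to demand: 1592 - 8Pb = 212 + 4Pb, so Pb = 115.
Sellers receive Ps = 115 + 78 = 193; Q' = 1592 − 8·115 = 672.
ΔCS = ½(464 + 672)(141 − 115) = 14768; ΔPS = ½(464 + 672)(193 − 141) = 29536.
Government spending = 78 × 672 = 52416.
DWL = ½ × 78 × (672 − 464) = 8112; fraction = 8112 / 52416 = 13/84.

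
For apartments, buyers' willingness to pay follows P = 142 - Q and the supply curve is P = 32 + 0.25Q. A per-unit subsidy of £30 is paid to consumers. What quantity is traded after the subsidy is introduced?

Q' = 112

Pre-subsidy: 142 - Q = 32 + 0.25Q gives Q* = 88 and P* = 54.
With the rebate, buyers effectively pay Pb = Ps − 30, where Ps is the price sellers receive.
On the curves, Pb = 142 - Q and Ps = 32 + 0.25Q; the wedge Ps − Pb = 30 gives 32 + 0.25Q − (142 - Q) = 30, so Q' = 112.
Then Pb = 142 − 1·112 = 30 and Ps = 32 + 0.25·112 = 60.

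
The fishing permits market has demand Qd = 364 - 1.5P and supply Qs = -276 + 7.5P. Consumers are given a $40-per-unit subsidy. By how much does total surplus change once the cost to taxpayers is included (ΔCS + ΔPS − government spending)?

Pre-subsidy: 364 - 1.5P = -276 + 7.5P gives P* = 640/9, Q* = 772/3.
With the rebate, buyers effectively pay Pb = Ps − 40, where Ps is the price sellers receive.
Demand in terms of Ps becomes Qd = 364 − 1.5(Ps − 40) = 424 - 1.5Ps. Setting this equal to supply: 424 - 1.5Ps = -276 + 7.5Ps, so Ps = 700/9.
Buyers pay Pb = 700/9 − 40 = 340/9; Q' = -276 + 7.5·(700/9) = 922/3.
ΔCS = ½(772/3 + 922/3)(640/9 − 340/9) = 84700/9; ΔPS = ½(772/3 + 922/3)(700/9 − 640/9) = 16940/9.
Government spending = 40 × 922/3 = 36880/3.
Net change = 84700/9 + 16940/9 − 36880/3 = -1000. The loss equals the DWL triangle ½·40·50.

Net change in total surplus = -$1000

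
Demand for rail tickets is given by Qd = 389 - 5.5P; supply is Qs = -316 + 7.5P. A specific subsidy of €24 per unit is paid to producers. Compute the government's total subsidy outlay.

Pre-subsidy: 389 - 5.5P = -316 + 7.5P gives P* = 705/13, Q* = 2359/26.
With the subsidy, sellers receive Ps = Pb + 24 for each unit, where Pb is the price buyers pay.
Supply in terms of Pb becomes Qs = -316 + 7.5(Pb + 24) = -136 + 7.5Pb. Setting this equal to demand: 389 - 5.5Pb = -136 + 7.5Pb, so Pb = 525/13.
Sellers receive Ps = 525/13 + 24 = 837/13; Q' = 389 − 5.5·(525/13) = 4339/26.
Government outlay = subsidy × quantity = 24 × 4339/26 = 52068/13.

Government cost = 52068/13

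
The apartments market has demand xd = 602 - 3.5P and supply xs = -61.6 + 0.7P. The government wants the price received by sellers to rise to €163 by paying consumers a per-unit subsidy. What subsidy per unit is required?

At a seller price of 163, quantity supplied is -61.6 + 0.7·163 = 52.5.
Buyers absorb 52.5 only when they pay Pb with 602 − 3.5·Pb = 52.5, i.e. Pb = 157.
s = Ps − Pb = 163 − 157 = 6.

Required subsidy s = €6 per unit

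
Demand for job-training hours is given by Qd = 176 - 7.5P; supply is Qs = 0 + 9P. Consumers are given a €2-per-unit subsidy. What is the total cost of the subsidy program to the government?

Pre-subsidy: 176 - 7.5P = 0 + 9P gives P* = 32/3, Q* = 96.
With the rebate, buyers effectively pay Pb = Ps − 2, where Ps is the price sellers receive.
Demand in terms of Ps becomes Qd = 176 − 7.5(Ps − 2) = 191 - 7.5Ps. Setting this equal to supply: 191 - 7.5Ps = 0 + 9Ps, so Ps = 382/33.
Buyers pay Pb = 382/33 − 2 = 316/33; Q' = 0 + 9·(382/33) = 1146/11.
Government outlay = subsidy × quantity = 2 × 1146/11 = 2292/11.

Government cost = 2292/11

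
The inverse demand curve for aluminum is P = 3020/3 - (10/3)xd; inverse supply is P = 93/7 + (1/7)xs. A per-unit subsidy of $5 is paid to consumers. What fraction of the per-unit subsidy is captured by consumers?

Consumer share = 70/73

Pre-subsidy: 3020/3 - (10/3)x = 93/7 + (1/7)x gives x* = 20861/73 and P* = 3950/73.
With the rebate, buyers effectively pay Pb = Ps − 5, where Ps is the price sellers receive.
On the curves, Pb = 3020/3 - (10/3)x and Ps = 93/7 + (1/7)x; the wedge Ps − Pb = 5 gives 93/7 + (1/7)x − (3020/3 - (10/3)x) = 5, so x' = 20966/73.
Then Pb = 3020/3 − (10/3)·(20966/73) = 3600/73 and Ps = 93/7 + (1/7)·(20966/73) = 3965/73.
Buyers' price falls by P* − Pb = 3950/73 − 3600/73 = 350/73; sellers' price rises by Ps − P* = 3965/73 − 3950/73 = 15/73.
So consumers capture (350/73)/5 = 70/73 of each unit of subsidy.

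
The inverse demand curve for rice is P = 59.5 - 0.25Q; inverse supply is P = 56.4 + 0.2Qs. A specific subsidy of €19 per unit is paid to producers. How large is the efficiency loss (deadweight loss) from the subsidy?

Deadweight loss = 3610/9

Pre-subsidy: 59.5 - 0.25Q = 56.4 + 0.2Q gives Q* = 62/9 and P* = 520/9.
With the subsidy, sellers receive Ps = Pb + 19 for each unit, where Pb is the price buyers pay.
On the curves, Pb = 59.5 - 0.25Q and Ps = 56.4 + 0.2Q; the wedge Ps − Pb = 19 gives 56.4 + 0.2Q − (59.5 - 0.25Q) = 19, so Q' = 442/9.
Then Pb = 59.5 − 0.25·(442/9) = 425/9 and Ps = 56.4 + 0.2·(442/9) = 596/9.
The subsidy expands output by 442/9 − 62/9 = 380/9 past the efficient level; on those units the gap between marginal cost and willingness to pay runs from 0 up to 19.
DWL = ½ × 19 × 380/9 = 3610/9.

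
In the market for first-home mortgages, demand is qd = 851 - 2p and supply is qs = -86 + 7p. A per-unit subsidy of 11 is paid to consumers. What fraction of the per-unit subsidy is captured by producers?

Pre-subsidy: 851 - 2p = -86 + 7p gives p* = 937/9, q* = 5785/9.
With the rebate, buyers effectively pay pb = ps − 11, where ps is the price sellers receive.
Demand in terms of ps becomes qd = 851 − 2(ps − 11) = 873 - 2ps. Setting this equal to supply: 873 - 2ps = -86 + 7ps, so ps = 959/9.
Buyers pay pb = 959/9 − 11 = 860/9; q' = -86 + 7·(959/9) = 5939/9.
Buyers' price falls by p* − pb = 937/9 − 860/9 = 77/9; sellers' price rises by ps − p* = 959/9 − 937/9 = 22/9.
So producers capture (22/9)/11 = 2/9 of each unit of subsidy.

Producer share = 2/9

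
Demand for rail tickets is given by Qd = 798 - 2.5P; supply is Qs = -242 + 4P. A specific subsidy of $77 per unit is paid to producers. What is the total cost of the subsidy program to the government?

Pre-subsidy: 798 - 2.5P = -242 + 4P gives P* = 160, Q* = 398.
With the subsidy, sellers receive Ps = Pb + 77 for each unit, where Pb is the price buyers pay.
Supply in terms of Pb becomes Qs = -242 + 4(Pb + 77) = 66 + 4Pb. Setting this equal to demand: 798 - 2.5Pb = 66 + 4Pb, so Pb = 1464/13.
Sellers receive Ps = 1464/13 + 77 = 2465/13; Q' = 798 − 2.5·(1464/13) = 6714/13.
Government outlay = subsidy × quantity = 77 × 6714/13 = 516978/13.

Government cost = 516978/13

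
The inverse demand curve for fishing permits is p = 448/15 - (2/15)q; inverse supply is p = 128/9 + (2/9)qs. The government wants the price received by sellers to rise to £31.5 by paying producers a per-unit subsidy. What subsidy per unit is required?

At a seller price of 31.5, quantity supplied is -64 + 4.5·31.5 = 77.75.
Buyers absorb 77.75 only when they pay pb = 448/15 − (2/15)·77.75 = 19.5.
s = ps − pb = 31.5 − 19.5 = 12.

Required subsidy s = £12 per unit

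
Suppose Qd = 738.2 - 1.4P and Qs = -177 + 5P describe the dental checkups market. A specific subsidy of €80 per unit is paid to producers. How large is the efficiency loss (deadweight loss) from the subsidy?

Deadweight loss = €3500

Pre-subsidy: 738.2 - 1.4P = -177 + 5P gives P* = 143, Q* = 538.
With the subsidy, sellers receive Ps = Pb + 80 for each unit, where Pb is the price buyers pay.
Supply in terms of Pb becomes Qs = -177 + 5(Pb + 80) = 223 + 5Pb. Setting this equal to demand: 738.2 - 1.4Pb = 223 + 5Pb, so Pb = 80.5.
Sellers receive Ps = 80.5 + 80 = 160.5; Q' = 738.2 − 1.4·80.5 = 625.5.
The subsidy expands output by 625.5 − 538 = 87.5 past the efficient level; on those units the gap between marginal cost and willingness to pay runs from 0 up to 80.
DWL = ½ × 80 × 87.5 = 3500.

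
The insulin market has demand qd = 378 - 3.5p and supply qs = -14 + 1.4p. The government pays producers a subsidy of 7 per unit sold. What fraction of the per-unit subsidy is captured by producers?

Pre-subsidy: 378 - 3.5p = -14 + 1.4p gives p* = 80, q* = 98.
With the subsidy, sellers receive ps = pb + 7 for each unit, where pb is the price buyers pay.
Supply in terms of pb becomes qs = -14 + 1.4(pb + 7) = -4.2 + 1.4pb. Setting this equal to demand: 378 - 3.5pb = -4.2 + 1.4pb, so pb = 78.
Sellers receive ps = 78 + 7 = 85; q' = 378 − 3.5·78 = 105.
Buyers' price falls by p* − pb = 80 − 78 = 2; sellers' price rises by ps − p* = 85 − 80 = 5.
So producers capture 5/7 = 5/7 of each unit of subsidy.

Producer share = 5/7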